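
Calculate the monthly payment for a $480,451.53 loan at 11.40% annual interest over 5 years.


Loan payment formula: PMT = PV × r / (1 − (1 + r)^(−n))
Monthly rate r = 0.114/12 = 0.0095, n = 60 months
Denominator: 1 − (1 + 0.114/12)^(−60) = 0.432951
PMT = $480,451.53 × (0.114/12) / 0.432951
PMT = $10,542.28 per month

PMT = PV × r / (1-(1+r)^(-n)) = $10,542.28/month


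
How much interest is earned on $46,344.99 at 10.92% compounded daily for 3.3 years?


Compound interest earned = final amount − principal.
A = P(1 + r/n)^(nt) = $46,344.99 × (1 + 0.1092/365)^(365 × 3.3) = $66,447.97
Interest = A − P = $66,447.97 − $46,344.99 = $20,102.98

Interest = A - P = $20,102.98


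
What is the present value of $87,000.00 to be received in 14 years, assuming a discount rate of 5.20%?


Present value formula: PV = FV / (1 + r)^t
PV = $87,000.00 / (1 + 0.052)^14
PV = $87,000.00 / 2.0333885
PV = $42,785.72

PV = FV / (1 + r)^t = $42,785.72


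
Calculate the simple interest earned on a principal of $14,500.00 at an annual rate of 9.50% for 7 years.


Simple interest formula: I = P × r × t
I = $14,500.00 × 0.095 × 7
I = $9,642.50

I = P × r × t = $9,642.50


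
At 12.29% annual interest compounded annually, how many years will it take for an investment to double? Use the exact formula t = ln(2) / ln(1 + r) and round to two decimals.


Doubling condition: (1 + r)^t = 2
Take ln of both sides: t × ln(1 + r) = ln(2)
t = ln(2) / ln(1 + r)
t = 0.693147 / 0.115915
t = 5.98

t = ln(2) / ln(1 + r) = 5.98 years


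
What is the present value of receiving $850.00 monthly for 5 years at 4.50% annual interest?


Present value of an ordinary annuity: PV = PMT × (1 − (1 + r)^(−n)) / r
Monthly rate r = 0.045/12 = 0.00375, n = 60
PV = $850.00 × (1 − (1 + 0.045/12)^(−60)) / (0.045/12)
PV = $850.00 × 53.639380
PV = $45,593.47

PV = PMT × (1-(1+r)^(-n))/r = $45,593.47


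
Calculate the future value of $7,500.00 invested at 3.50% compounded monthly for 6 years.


Compound interest formula: A = P(1 + r/n)^(nt)
A = $7,500.00 × (1 + 0.035/12)^(12 × 6)
Growth factor: (1 + 0.035/12)^72 = 1.233301
A = $7,500.00 × 1.233301
A = $9,249.76

A = P(1 + r/n)^(nt) = $9,249.76


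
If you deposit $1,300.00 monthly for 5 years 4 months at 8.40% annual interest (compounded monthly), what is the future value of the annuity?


Future value of an ordinary annuity: FV = PMT × ((1 + r)^n − 1) / r
Monthly rate r = 0.084/12 = 0.007, n = 64
FV = $1,300.00 × ((1 + 0.084/12)^64 − 1) / (0.084/12)
FV = $1,300.00 × 80.391113
FV = $104,508.45

FV = PMT × ((1+r)^n - 1)/r = $104,508.45


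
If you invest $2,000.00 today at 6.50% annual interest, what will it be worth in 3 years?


Future value formula: FV = PV × (1 + r)^t
FV = $2,000.00 × (1 + 0.065)^3
FV = $2,000.00 × 1.207950
FV = $2,415.90

FV = PV × (1 + r)^t = $2,415.90


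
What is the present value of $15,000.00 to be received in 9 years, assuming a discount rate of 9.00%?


Present value formula: PV = FV / (1 + r)^t
PV = $15,000.00 / (1 + 0.09)^9
PV = $15,000.00 / 2.171893
PV = $6,906.42

PV = FV / (1 + r)^t = $6,906.42


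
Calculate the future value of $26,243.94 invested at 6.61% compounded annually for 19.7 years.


Compound interest formula: A = P(1 + r/n)^(nt)
A = $26,243.94 × (1 + 0.0661/1)^(1 × 19.7)
Growth factor: (1 + 0.0661/1)^19.7 = 3.5287386
A = $26,243.94 × 3.5287386
A = $92,608.00

A = P(1 + r/n)^(nt) = $92,608.00


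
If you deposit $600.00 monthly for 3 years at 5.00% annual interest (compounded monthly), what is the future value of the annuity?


Future value of an ordinary annuity: FV = PMT × ((1 + r)^n − 1) / r
Monthly rate r = 0.05/12 ≈ 0.00416667, n = 36
FV = $600.00 × ((1 + 0.05/12)^36 − 1) / (0.05/12)
FV = $600.00 × 38.753336
FV = $23,252.00

FV = PMT × ((1+r)^n - 1)/r = $23,252.00


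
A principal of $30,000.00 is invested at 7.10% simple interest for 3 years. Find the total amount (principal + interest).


Total amount formula: A = P(1 + rt) = P + P·r·t
Interest: I = P × r × t = $30,000.00 × 0.071 × 3 = $6,390.00
A = P + I = $30,000.00 + $6,390.00 = $36,390.00

A = P + I = P(1 + rt) = $36,390.00


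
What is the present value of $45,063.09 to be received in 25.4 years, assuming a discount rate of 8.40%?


Present value formula: PV = FV / (1 + r)^t
PV = $45,063.09 / (1 + 0.084)^25.4
PV = $45,063.09 / 7.757893
PV = $5,808.68

PV = FV / (1 + r)^t = $5,808.68


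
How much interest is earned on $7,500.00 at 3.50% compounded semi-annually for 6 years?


Compound interest earned = final amount − principal.
A = P(1 + r/n)^(nt) = $7,500.00 × (1 + 0.035/2)^(2 × 6) = $9,235.79
Interest = A − P = $9,235.79 − $7,500.00 = $1,735.79

Interest = A - P = $1,735.79


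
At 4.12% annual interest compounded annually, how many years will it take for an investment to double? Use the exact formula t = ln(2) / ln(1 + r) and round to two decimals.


Doubling condition: (1 + r)^t = 2
Take ln of both sides: t × ln(1 + r) = ln(2)
t = ln(2) / ln(1 + r)
t = 0.693147 / 0.040374
t = 17.17

t = ln(2) / ln(1 + r) = 17.17 years


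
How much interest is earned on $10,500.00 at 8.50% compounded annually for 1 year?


Compound interest earned = final amount − principal.
A = P(1 + r/n)^(nt) = $10,500.00 × (1 + 0.085/1)^(1 × 1) = $11,392.50
Interest = A − P = $11,392.50 − $10,500.00 = $892.50

Interest = A - P = $892.50


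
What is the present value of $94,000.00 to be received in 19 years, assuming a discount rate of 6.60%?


Present value formula: PV = FV / (1 + r)^t
PV = $94,000.00 / (1 + 0.066)^19
PV = $94,000.00 / 3.368115
PV = $27,908.79

PV = FV / (1 + r)^t = $27,908.79


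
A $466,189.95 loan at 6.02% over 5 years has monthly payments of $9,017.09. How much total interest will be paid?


Total paid over the life of the loan = PMT × n.
Total paid = $9,017.09 × 60 = $541,025.40
Total interest = total paid − principal = $541,025.40 − $466,189.95 = $74,835.45

Total interest = (PMT × n) - PV = $74,835.45


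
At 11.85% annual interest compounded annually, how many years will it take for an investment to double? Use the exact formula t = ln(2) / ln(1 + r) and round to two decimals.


Doubling condition: (1 + r)^t = 2
Take ln of both sides: t × ln(1 + r) = ln(2)
t = ln(2) / ln(1 + r)
t = 0.693147 / 0.111989
t = 6.19

t = ln(2) / ln(1 + r) = 6.19 years


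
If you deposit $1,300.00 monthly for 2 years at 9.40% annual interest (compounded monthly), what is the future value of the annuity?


Future value of an ordinary annuity: FV = PMT × ((1 + r)^n − 1) / r
Monthly rate r = 0.094/12 ≈ 0.00783333, n = 24
FV = $1,300.00 × ((1 + 0.094/12)^24 − 1) / (0.094/12)
FV = $1,300.00 × 26.291466
FV = $34,178.91

FV = PMT × ((1+r)^n - 1)/r = $34,178.91


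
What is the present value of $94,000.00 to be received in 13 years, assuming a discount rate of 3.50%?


Present value formula: PV = FV / (1 + r)^t
PV = $94,000.00 / (1 + 0.035)^13
PV = $94,000.00 / 1.563956
PV = $60,103.99

PV = FV / (1 + r)^t = $60,103.99


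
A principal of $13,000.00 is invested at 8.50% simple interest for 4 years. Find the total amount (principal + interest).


Total amount formula: A = P(1 + rt) = P + P·r·t
Interest: I = P × r × t = $13,000.00 × 0.085 × 4 = $4,420.00
A = P + I = $13,000.00 + $4,420.00 = $17,420.00

A = P + I = P(1 + rt) = $17,420.00


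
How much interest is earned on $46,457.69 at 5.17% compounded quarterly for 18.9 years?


Compound interest earned = final amount − principal.
A = P(1 + r/n)^(nt) = $46,457.69 × (1 + 0.0517/4)^(4 × 18.9) = $122,659.37
Interest = A − P = $122,659.37 − $46,457.69 = $76,201.68

Interest = A - P = $76,201.68


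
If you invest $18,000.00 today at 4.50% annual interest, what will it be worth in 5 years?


Future value formula: FV = PV × (1 + r)^t
FV = $18,000.00 × (1 + 0.045)^5
FV = $18,000.00 × 1.2461819
FV = $22,431.27

FV = PV × (1 + r)^t = $22,431.27


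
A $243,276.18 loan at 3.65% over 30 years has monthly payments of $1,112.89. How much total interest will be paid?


Total paid over the life of the loan = PMT × n.
Total paid = $1,112.89 × 360 = $400,640.40
Total interest = total paid − principal = $400,640.40 − $243,276.18 = $157,364.22

Total interest = (PMT × n) - PV = $157,364.22


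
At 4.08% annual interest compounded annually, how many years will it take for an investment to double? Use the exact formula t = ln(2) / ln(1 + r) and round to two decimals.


Doubling condition: (1 + r)^t = 2
Take ln of both sides: t × ln(1 + r) = ln(2)
t = ln(2) / ln(1 + r)
t = 0.693147 / 0.039990
t = 17.33

t = ln(2) / ln(1 + r) = 17.33 years


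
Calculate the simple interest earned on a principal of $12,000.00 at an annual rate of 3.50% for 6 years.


Simple interest formula: I = P × r × t
I = $12,000.00 × 0.035 × 6
I = $2,520.00

I = P × r × t = $2,520.00


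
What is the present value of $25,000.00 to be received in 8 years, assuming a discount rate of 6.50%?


Present value formula: PV = FV / (1 + r)^t
PV = $25,000.00 / (1 + 0.065)^8
PV = $25,000.00 / 1.654996
PV = $15,105.78

PV = FV / (1 + r)^t = $15,105.78


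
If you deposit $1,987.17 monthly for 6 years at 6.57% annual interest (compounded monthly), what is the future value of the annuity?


Future value of an ordinary annuity: FV = PMT × ((1 + r)^n − 1) / r
Monthly rate r = 0.0657/12 = 0.005475, n = 72
FV = $1,987.17 × ((1 + 0.0657/12)^72 − 1) / (0.0657/12)
FV = $1,987.17 × 87.964070
FV = $174,799.56

FV = PMT × ((1+r)^n - 1)/r = $174,799.56


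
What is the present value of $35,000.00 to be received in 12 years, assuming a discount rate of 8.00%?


Present value formula: PV = FV / (1 + r)^t
PV = $35,000.00 / (1 + 0.08)^12
PV = $35,000.00 / 2.518170
PV = $13,898.98

PV = FV / (1 + r)^t = $13,898.98


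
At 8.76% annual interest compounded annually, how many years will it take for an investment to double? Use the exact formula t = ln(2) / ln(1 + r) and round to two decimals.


Doubling condition: (1 + r)^t = 2
Take ln of both sides: t × ln(1 + r) = ln(2)
t = ln(2) / ln(1 + r)
t = 0.693147 / 0.083973
t = 8.25

t = ln(2) / ln(1 + r) = 8.25 years


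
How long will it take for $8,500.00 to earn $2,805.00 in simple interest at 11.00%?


Rearrange the simple interest formula for t:
I = P × r × t  ⇒  t = I / (P × r)
t = $2,805.00 / ($8,500.00 × 0.11)
t = 3

t = I/(P×r) = 3 years


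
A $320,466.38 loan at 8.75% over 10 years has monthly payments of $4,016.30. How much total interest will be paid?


Total paid over the life of the loan = PMT × n.
Total paid = $4,016.30 × 120 = $481,956.00
Total interest = total paid − principal = $481,956.00 − $320,466.38 = $161,489.62

Total interest = (PMT × n) - PV = $161,489.62


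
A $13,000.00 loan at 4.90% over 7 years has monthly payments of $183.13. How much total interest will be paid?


Total paid over the life of the loan = PMT × n.
Total paid = $183.13 × 84 = $15,382.92
Total interest = total paid − principal = $15,382.92 − $13,000.00 = $2,382.92

Total interest = (PMT × n) - PV = $2,382.92


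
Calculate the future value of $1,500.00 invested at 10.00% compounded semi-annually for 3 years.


Compound interest formula: A = P(1 + r/n)^(nt)
A = $1,500.00 × (1 + 0.1/2)^(2 × 3)
Growth factor: (1 + 0.1/2)^6 = 1.340096
A = $1,500.00 × 1.340096
A = $2,010.14

A = P(1 + r/n)^(nt) = $2,010.14


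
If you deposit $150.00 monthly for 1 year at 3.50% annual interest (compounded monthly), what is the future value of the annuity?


Future value of an ordinary annuity: FV = PMT × ((1 + r)^n − 1) / r
Monthly rate r = 0.035/12 ≈ 0.00291667, n = 12
FV = $150.00 × ((1 + 0.035/12)^12 − 1) / (0.035/12)
FV = $150.00 × 12.194384
FV = $1,829.16

FV = PMT × ((1+r)^n - 1)/r = $1,829.16


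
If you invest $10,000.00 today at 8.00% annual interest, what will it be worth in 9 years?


Future value formula: FV = PV × (1 + r)^t
FV = $10,000.00 × (1 + 0.08)^9
FV = $10,000.00 × 1.999005
FV = $19,990.05

FV = PV × (1 + r)^t = $19,990.05


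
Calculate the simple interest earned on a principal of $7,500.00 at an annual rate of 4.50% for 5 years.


Simple interest formula: I = P × r × t
I = $7,500.00 × 0.045 × 5
I = $1,687.50

I = P × r × t = $1,687.50


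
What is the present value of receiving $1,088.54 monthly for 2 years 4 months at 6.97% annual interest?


Present value of an ordinary annuity: PV = PMT × (1 − (1 + r)^(−n)) / r
Monthly rate r = 0.0697/12 ≈ 0.00580833, n = 28
PV = $1,088.54 × (1 − (1 + 0.0697/12)^(−28)) / (0.0697/12)
PV = $1,088.54 × 25.772844
PV = $28,054.77

PV = PMT × (1-(1+r)^(-n))/r = $28,054.77


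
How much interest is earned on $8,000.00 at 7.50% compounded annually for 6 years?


Compound interest earned = final amount − principal.
A = P(1 + r/n)^(nt) = $8,000.00 × (1 + 0.075/1)^(1 × 6) = $12,346.41
Interest = A − P = $12,346.41 − $8,000.00 = $4,346.41

Interest = A - P = $4,346.41


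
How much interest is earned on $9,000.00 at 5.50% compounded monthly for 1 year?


Compound interest earned = final amount − principal.
A = P(1 + r/n)^(nt) = $9,000.00 × (1 + 0.055/12)^(12 × 1) = $9,507.67
Interest = A − P = $9,507.67 − $9,000.00 = $507.67

Interest = A - P = $507.67


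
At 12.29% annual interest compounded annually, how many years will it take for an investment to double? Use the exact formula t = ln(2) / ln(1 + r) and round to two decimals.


Doubling condition: (1 + r)^t = 2
Take ln of both sides: t × ln(1 + r) = ln(2)
t = ln(2) / ln(1 + r)
t = 0.693147 / 0.115915
t = 5.98

t = ln(2) / ln(1 + r) = 5.98 years


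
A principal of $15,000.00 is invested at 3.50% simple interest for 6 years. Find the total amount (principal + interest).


Total amount formula: A = P(1 + rt) = P + P·r·t
Interest: I = P × r × t = $15,000.00 × 0.035 × 6 = $3,150.00
A = P + I = $15,000.00 + $3,150.00 = $18,150.00

A = P + I = P(1 + rt) = $18,150.00


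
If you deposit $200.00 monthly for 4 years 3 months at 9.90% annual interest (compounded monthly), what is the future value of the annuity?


Future value of an ordinary annuity: FV = PMT × ((1 + r)^n − 1) / r
Monthly rate r = 0.099/12 = 0.00825, n = 51
FV = $200.00 × ((1 + 0.099/12)^51 − 1) / (0.099/12)
FV = $200.00 × 63.088083
FV = $12,617.62

FV = PMT × ((1+r)^n - 1)/r = $12,617.62


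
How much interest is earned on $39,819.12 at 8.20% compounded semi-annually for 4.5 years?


Compound interest earned = final amount − principal.
A = P(1 + r/n)^(nt) = $39,819.12 × (1 + 0.082/2)^(2 × 4.5) = $57,167.37
Interest = A − P = $57,167.37 − $39,819.12 = $17,348.25

Interest = A - P = $17,348.25


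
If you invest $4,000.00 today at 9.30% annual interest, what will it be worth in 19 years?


Future value formula: FV = PV × (1 + r)^t
FV = $4,000.00 × (1 + 0.093)^19
FV = $4,000.00 × 5.417302
FV = $21,669.21

FV = PV × (1 + r)^t = $21,669.21


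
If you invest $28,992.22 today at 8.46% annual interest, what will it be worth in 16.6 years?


Future value formula: FV = PV × (1 + r)^t
FV = $28,992.22 × (1 + 0.0846)^16.6
FV = $28,992.22 × 3.8501297
FV = $111,623.81

FV = PV × (1 + r)^t = $111,623.81


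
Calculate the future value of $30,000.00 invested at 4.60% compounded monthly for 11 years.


Compound interest formula: A = P(1 + r/n)^(nt)
A = $30,000.00 × (1 + 0.046/12)^(12 × 11)
Growth factor: (1 + 0.046/12)^132 = 1.6570396
A = $30,000.00 × 1.6570396
A = $49,711.19

A = P(1 + r/n)^(nt) = $49,711.19


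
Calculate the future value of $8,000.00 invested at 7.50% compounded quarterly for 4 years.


Compound interest formula: A = P(1 + r/n)^(nt)
A = $8,000.00 × (1 + 0.075/4)^(4 × 4)
Growth factor: (1 + 0.075/4)^16 = 1.346114
A = $8,000.00 × 1.346114
A = $10,768.91

A = P(1 + r/n)^(nt) = $10,768.91


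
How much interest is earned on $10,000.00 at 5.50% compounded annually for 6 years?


Compound interest earned = final amount − principal.
A = P(1 + r/n)^(nt) = $10,000.00 × (1 + 0.055/1)^(1 × 6) = $13,788.43
Interest = A − P = $13,788.43 − $10,000.00 = $3,788.43

Interest = A - P = $3,788.43


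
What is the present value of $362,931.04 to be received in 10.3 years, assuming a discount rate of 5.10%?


Present value formula: PV = FV / (1 + r)^t
PV = $362,931.04 / (1 + 0.051)^10.3
PV = $362,931.04 / 1.6691985
PV = $217,428.33

PV = FV / (1 + r)^t = $217,428.33


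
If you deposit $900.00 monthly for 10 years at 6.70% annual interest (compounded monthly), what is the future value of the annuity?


Future value of an ordinary annuity: FV = PMT × ((1 + r)^n − 1) / r
Monthly rate r = 0.067/12 ≈ 0.00558333, n = 120
FV = $900.00 × ((1 + 0.067/12)^120 − 1) / (0.067/12)
FV = $900.00 × 170.256541
FV = $153,230.89

FV = PMT × ((1+r)^n - 1)/r = $153,230.89


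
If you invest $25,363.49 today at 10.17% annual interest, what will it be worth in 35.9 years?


Future value formula: FV = PV × (1 + r)^t
FV = $25,363.49 × (1 + 0.1017)^35.9
FV = $25,363.49 × 32.364898
FV = $820,886.77

FV = PV × (1 + r)^t = $820,886.77


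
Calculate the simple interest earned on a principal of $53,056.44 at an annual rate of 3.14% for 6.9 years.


Simple interest formula: I = P × r × t
I = $53,056.44 × 0.0314 × 6.9
I = $11,495.21

I = P × r × t = $11,495.21


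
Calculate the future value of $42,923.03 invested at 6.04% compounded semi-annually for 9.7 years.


Compound interest formula: A = P(1 + r/n)^(nt)
A = $42,923.03 × (1 + 0.0604/2)^(2 × 9.7)
Growth factor: (1 + 0.0604/2)^19.4 = 1.7810577
A = $42,923.03 × 1.7810577
A = $76,448.39

A = P(1 + r/n)^(nt) = $76,448.39


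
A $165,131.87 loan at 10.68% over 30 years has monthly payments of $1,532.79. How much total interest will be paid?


Total paid over the life of the loan = PMT × n.
Total paid = $1,532.79 × 360 = $551,804.40
Total interest = total paid − principal = $551,804.40 − $165,131.87 = $386,672.53

Total interest = (PMT × n) - PV = $386,672.53


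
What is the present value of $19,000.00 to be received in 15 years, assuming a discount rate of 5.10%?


Present value formula: PV = FV / (1 + r)^t
PV = $19,000.00 / (1 + 0.051)^15
PV = $19,000.00 / 2.108826
PV = $9,009.75

PV = FV / (1 + r)^t = $9,009.75


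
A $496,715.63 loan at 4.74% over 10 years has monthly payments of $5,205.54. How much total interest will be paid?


Total paid over the life of the loan = PMT × n.
Total paid = $5,205.54 × 120 = $624,664.80
Total interest = total paid − principal = $624,664.80 − $496,715.63 = $127,949.17

Total interest = (PMT × n) - PV = $127,949.17


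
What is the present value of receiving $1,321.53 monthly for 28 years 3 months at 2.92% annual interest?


Present value of an ordinary annuity: PV = PMT × (1 − (1 + r)^(−n)) / r
Monthly rate r = 0.0292/12 ≈ 0.00243333, n = 339
PV = $1,321.53 × (1 − (1 + 0.0292/12)^(−339)) / (0.0292/12)
PV = $1,321.53 × 230.663755
PV = $304,829.07

PV = PMT × (1-(1+r)^(-n))/r = $304,829.07


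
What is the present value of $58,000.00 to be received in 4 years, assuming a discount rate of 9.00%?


Present value formula: PV = FV / (1 + r)^t
PV = $58,000.00 / (1 + 0.09)^4
PV = $58,000.00 / 1.4115816
PV = $41,088.66

PV = FV / (1 + r)^t = $41,088.66


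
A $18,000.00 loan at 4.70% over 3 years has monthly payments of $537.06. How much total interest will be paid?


Total paid over the life of the loan = PMT × n.
Total paid = $537.06 × 36 = $19,334.16
Total interest = total paid − principal = $19,334.16 − $18,000.00 = $1,334.16

Total interest = (PMT × n) - PV = $1,334.16


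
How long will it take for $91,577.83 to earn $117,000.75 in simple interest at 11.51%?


Rearrange the simple interest formula for t:
I = P × r × t  ⇒  t = I / (P × r)
t = $117,000.75 / ($91,577.83 × 0.1151)
t = 11.1

t = I/(P×r) = 11.1 years


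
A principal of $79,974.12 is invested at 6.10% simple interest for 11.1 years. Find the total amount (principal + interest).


Total amount formula: A = P(1 + rt) = P + P·r·t
Interest: I = P × r × t = $79,974.12 × 0.061 × 11.1 = $54,150.48
A = P + I = $79,974.12 + $54,150.48 = $134,124.60

A = P + I = P(1 + rt) = $134,124.60


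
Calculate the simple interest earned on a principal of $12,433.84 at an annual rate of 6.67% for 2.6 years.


Simple interest formula: I = P × r × t
I = $12,433.84 × 0.0667 × 2.6
I = $2,156.28

I = P × r × t = $2,156.28


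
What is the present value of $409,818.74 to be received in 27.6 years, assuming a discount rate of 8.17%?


Present value formula: PV = FV / (1 + r)^t
PV = $409,818.74 / (1 + 0.0817)^27.6
PV = $409,818.74 / 8.736722
PV = $46,907.61

PV = FV / (1 + r)^t = $46,907.61


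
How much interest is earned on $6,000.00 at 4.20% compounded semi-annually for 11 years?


Compound interest earned = final amount − principal.
A = P(1 + r/n)^(nt) = $6,000.00 × (1 + 0.042/2)^(2 × 11) = $9,478.02
Interest = A − P = $9,478.02 − $6,000.00 = $3,478.02

Interest = A - P = $3,478.02


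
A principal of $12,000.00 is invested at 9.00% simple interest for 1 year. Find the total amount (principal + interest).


Total amount formula: A = P(1 + rt) = P + P·r·t
Interest: I = P × r × t = $12,000.00 × 0.09 × 1 = $1,080.00
A = P + I = $12,000.00 + $1,080.00 = $13,080.00

A = P + I = P(1 + rt) = $13,080.00


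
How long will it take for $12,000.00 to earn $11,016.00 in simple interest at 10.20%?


Rearrange the simple interest formula for t:
I = P × r × t  ⇒  t = I / (P × r)
t = $11,016.00 / ($12,000.00 × 0.102)
t = 9

t = I/(P×r) = 9 years


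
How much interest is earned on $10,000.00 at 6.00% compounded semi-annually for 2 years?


Compound interest earned = final amount − principal.
A = P(1 + r/n)^(nt) = $10,000.00 × (1 + 0.06/2)^(2 × 2) = $11,255.09
Interest = A − P = $11,255.09 − $10,000.00 = $1,255.09

Interest = A - P = $1,255.09


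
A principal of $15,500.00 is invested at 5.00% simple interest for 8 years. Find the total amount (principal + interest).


Total amount formula: A = P(1 + rt) = P + P·r·t
Interest: I = P × r × t = $15,500.00 × 0.05 × 8 = $6,200.00
A = P + I = $15,500.00 + $6,200.00 = $21,700.00

A = P + I = P(1 + rt) = $21,700.00


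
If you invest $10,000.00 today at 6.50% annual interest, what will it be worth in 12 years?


Future value formula: FV = PV × (1 + r)^t
FV = $10,000.00 × (1 + 0.065)^12
FV = $10,000.00 × 2.129096
FV = $21,290.96

FV = PV × (1 + r)^t = $21,290.96


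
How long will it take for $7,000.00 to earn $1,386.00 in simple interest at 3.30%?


Rearrange the simple interest formula for t:
I = P × r × t  ⇒  t = I / (P × r)
t = $1,386.00 / ($7,000.00 × 0.033)
t = 6

t = I/(P×r) = 6 years


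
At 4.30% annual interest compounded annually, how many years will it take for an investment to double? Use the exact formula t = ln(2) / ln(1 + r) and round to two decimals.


Doubling condition: (1 + r)^t = 2
Take ln of both sides: t × ln(1 + r) = ln(2)
t = ln(2) / ln(1 + r)
t = 0.693147 / 0.042101
t = 16.46

t = ln(2) / ln(1 + r) = 16.46 years


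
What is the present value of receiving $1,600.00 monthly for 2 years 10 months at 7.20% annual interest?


Present value of an ordinary annuity: PV = PMT × (1 − (1 + r)^(−n)) / r
Monthly rate r = 0.072/12 = 0.006, n = 34
PV = $1,600.00 × (1 − (1 + 0.072/12)^(−34)) / (0.072/12)
PV = $1,600.00 × 30.673400
PV = $49,077.44

PV = PMT × (1-(1+r)^(-n))/r = $49,077.44


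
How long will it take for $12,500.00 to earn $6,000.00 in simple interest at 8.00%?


Rearrange the simple interest formula for t:
I = P × r × t  ⇒  t = I / (P × r)
t = $6,000.00 / ($12,500.00 × 0.08)
t = 6

t = I/(P×r) = 6 years


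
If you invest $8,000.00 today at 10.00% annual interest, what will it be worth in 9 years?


Future value formula: FV = PV × (1 + r)^t
FV = $8,000.00 × (1 + 0.1)^9
FV = $8,000.00 × 2.357948
FV = $18,863.58

FV = PV × (1 + r)^t = $18,863.58


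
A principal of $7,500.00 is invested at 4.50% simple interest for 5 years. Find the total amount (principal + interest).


Total amount formula: A = P(1 + rt) = P + P·r·t
Interest: I = P × r × t = $7,500.00 × 0.045 × 5 = $1,687.50
A = P + I = $7,500.00 + $1,687.50 = $9,187.50

A = P + I = P(1 + rt) = $9,187.50


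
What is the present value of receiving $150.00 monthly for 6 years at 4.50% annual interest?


Present value of an ordinary annuity: PV = PMT × (1 − (1 + r)^(−n)) / r
Monthly rate r = 0.045/12 = 0.00375, n = 72
PV = $150.00 × (1 − (1 + 0.045/12)^(−72)) / (0.045/12)
PV = $150.00 × 62.995976
PV = $9,449.40

PV = PMT × (1-(1+r)^(-n))/r = $9,449.40


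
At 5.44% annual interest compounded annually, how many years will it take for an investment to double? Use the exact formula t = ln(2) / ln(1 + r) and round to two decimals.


Doubling condition: (1 + r)^t = 2
Take ln of both sides: t × ln(1 + r) = ln(2)
t = ln(2) / ln(1 + r)
t = 0.693147 / 0.052972
t = 13.09

t = ln(2) / ln(1 + r) = 13.09 years


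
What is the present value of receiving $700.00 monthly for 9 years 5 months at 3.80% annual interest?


Present value of an ordinary annuity: PV = PMT × (1 − (1 + r)^(−n)) / r
Monthly rate r = 0.038/12 ≈ 0.00316667, n = 113
PV = $700.00 × (1 − (1 + 0.038/12)^(−113)) / (0.038/12)
PV = $700.00 × 94.867890
PV = $66,407.52

PV = PMT × (1-(1+r)^(-n))/r = $66,407.52


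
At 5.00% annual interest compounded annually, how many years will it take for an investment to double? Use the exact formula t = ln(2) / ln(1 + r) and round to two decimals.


Doubling condition: (1 + r)^t = 2
Take ln of both sides: t × ln(1 + r) = ln(2)
t = ln(2) / ln(1 + r)
t = 0.693147 / 0.048790
t = 14.21

t = ln(2) / ln(1 + r) = 14.21 years


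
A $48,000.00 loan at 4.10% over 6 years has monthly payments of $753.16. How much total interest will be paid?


Total paid over the life of the loan = PMT × n.
Total paid = $753.16 × 72 = $54,227.52
Total interest = total paid − principal = $54,227.52 − $48,000.00 = $6,227.52

Total interest = (PMT × n) - PV = $6,227.52


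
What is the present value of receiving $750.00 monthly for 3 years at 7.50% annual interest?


Present value of an ordinary annuity: PV = PMT × (1 − (1 + r)^(−n)) / r
Monthly rate r = 0.075/12 = 0.00625, n = 36
PV = $750.00 × (1 − (1 + 0.075/12)^(−36)) / (0.075/12)
PV = $750.00 × 32.147913
PV = $24,110.93

PV = PMT × (1-(1+r)^(-n))/r = $24,110.93


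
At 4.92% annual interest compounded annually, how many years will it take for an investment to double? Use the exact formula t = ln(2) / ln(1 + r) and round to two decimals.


Doubling condition: (1 + r)^t = 2
Take ln of both sides: t × ln(1 + r) = ln(2)
t = ln(2) / ln(1 + r)
t = 0.693147 / 0.048028
t = 14.43

t = ln(2) / ln(1 + r) = 14.43 years


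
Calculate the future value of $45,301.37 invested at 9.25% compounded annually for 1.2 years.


Compound interest formula: A = P(1 + r/n)^(nt)
A = $45,301.37 × (1 + 0.0925/1)^(1 × 1.2)
Growth factor: (1 + 0.0925/1)^1.2 = 1.1120024
A = $45,301.37 × 1.1120024
A = $50,375.23

A = P(1 + r/n)^(nt) = $50,375.23


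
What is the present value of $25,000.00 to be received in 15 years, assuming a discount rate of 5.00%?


Present value formula: PV = FV / (1 + r)^t
PV = $25,000.00 / (1 + 0.05)^15
PV = $25,000.00 / 2.078928
PV = $12,025.43

PV = FV / (1 + r)^t = $12,025.43


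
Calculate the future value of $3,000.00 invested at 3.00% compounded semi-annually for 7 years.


Compound interest formula: A = P(1 + r/n)^(nt)
A = $3,000.00 × (1 + 0.03/2)^(2 × 7)
Growth factor: (1 + 0.03/2)^14 = 1.231756
A = $3,000.00 × 1.231756
A = $3,695.27

A = P(1 + r/n)^(nt) = $3,695.27


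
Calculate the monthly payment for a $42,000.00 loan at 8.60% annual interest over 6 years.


Loan payment formula: PMT = PV × r / (1 − (1 + r)^(−n))
Monthly rate r = 0.086/12 ≈ 0.00716667, n = 72 months
Denominator: 1 − (1 + 0.086/12)^(−72) = 0.401997
PMT = $42,000.00 × (0.086/12) / 0.401997
PMT = $748.76 per month

PMT = PV × r / (1-(1+r)^(-n)) = $748.76/month


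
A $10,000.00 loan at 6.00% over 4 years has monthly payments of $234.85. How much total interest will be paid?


Total paid over the life of the loan = PMT × n.
Total paid = $234.85 × 48 = $11,272.80
Total interest = total paid − principal = $11,272.80 − $10,000.00 = $1,272.80

Total interest = (PMT × n) - PV = $1,272.80


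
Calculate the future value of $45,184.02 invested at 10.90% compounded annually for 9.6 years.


Compound interest formula: A = P(1 + r/n)^(nt)
A = $45,184.02 × (1 + 0.109/1)^(1 × 9.6)
Growth factor: (1 + 0.109/1)^9.6 = 2.699870
A = $45,184.02 × 2.699870
A = $121,990.98

A = P(1 + r/n)^(nt) = $121,990.98


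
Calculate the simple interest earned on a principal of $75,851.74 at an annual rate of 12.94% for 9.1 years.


Simple interest formula: I = P × r × t
I = $75,851.74 × 0.1294 × 9.1
I = $89,318.46

I = P × r × t = $89,318.46


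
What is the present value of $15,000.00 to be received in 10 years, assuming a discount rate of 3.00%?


Present value formula: PV = FV / (1 + r)^t
PV = $15,000.00 / (1 + 0.03)^10
PV = $15,000.00 / 1.343916
PV = $11,161.41

PV = FV / (1 + r)^t = $11,161.41


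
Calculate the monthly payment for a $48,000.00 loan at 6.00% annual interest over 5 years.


Loan payment formula: PMT = PV × r / (1 − (1 + r)^(−n))
Monthly rate r = 0.06/12 = 0.005, n = 60 months
Denominator: 1 − (1 + 0.06/12)^(−60) = 0.258628
PMT = $48,000.00 × (0.06/12) / 0.258628
PMT = $927.97 per month

PMT = PV × r / (1-(1+r)^(-n)) = $927.97/month


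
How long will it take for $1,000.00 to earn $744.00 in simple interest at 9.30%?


Rearrange the simple interest formula for t:
I = P × r × t  ⇒  t = I / (P × r)
t = $744.00 / ($1,000.00 × 0.093)
t = 8

t = I/(P×r) = 8 years


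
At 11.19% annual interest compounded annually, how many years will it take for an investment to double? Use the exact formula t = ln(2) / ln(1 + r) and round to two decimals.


Doubling condition: (1 + r)^t = 2
Take ln of both sides: t × ln(1 + r) = ln(2)
t = ln(2) / ln(1 + r)
t = 0.693147 / 0.106070
t = 6.53

t = ln(2) / ln(1 + r) = 6.53 years


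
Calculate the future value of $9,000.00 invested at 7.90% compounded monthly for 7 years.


Compound interest formula: A = P(1 + r/n)^(nt)
A = $9,000.00 × (1 + 0.079/12)^(12 × 7)
Growth factor: (1 + 0.079/12)^84 = 1.73531275
A = $9,000.00 × 1.73531275
A = $15,617.81

A = P(1 + r/n)^(nt) = $15,617.81


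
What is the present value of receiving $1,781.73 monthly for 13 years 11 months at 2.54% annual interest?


Present value of an ordinary annuity: PV = PMT × (1 − (1 + r)^(−n)) / r
Monthly rate r = 0.0254/12 ≈ 0.00211667, n = 167
PV = $1,781.73 × (1 − (1 + 0.0254/12)^(−167)) / (0.0254/12)
PV = $1,781.73 × 140.551141
PV = $250,424.18

PV = PMT × (1-(1+r)^(-n))/r = $250,424.18


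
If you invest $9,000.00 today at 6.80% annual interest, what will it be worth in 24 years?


Future value formula: FV = PV × (1 + r)^t
FV = $9,000.00 × (1 + 0.068)^24
FV = $9,000.00 × 4.8496463
FV = $43,646.82

FV = PV × (1 + r)^t = $43,646.82


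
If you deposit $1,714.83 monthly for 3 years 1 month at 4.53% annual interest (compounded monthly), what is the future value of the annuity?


Future value of an ordinary annuity: FV = PMT × ((1 + r)^n − 1) / r
Monthly rate r = 0.0453/12 = 0.003775, n = 37
FV = $1,714.83 × ((1 + 0.0453/12)^37 − 1) / (0.0453/12)
FV = $1,714.83 × 39.628521
FV = $67,956.18

FV = PMT × ((1+r)^n - 1)/r = $67,956.18


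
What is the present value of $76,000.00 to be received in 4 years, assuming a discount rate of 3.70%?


Present value formula: PV = FV / (1 + r)^t
PV = $76,000.00 / (1 + 0.037)^4
PV = $76,000.00 / 1.1564185
PV = $65,720.15

PV = FV / (1 + r)^t = $65,720.15


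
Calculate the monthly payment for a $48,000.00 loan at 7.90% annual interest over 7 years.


Loan payment formula: PMT = PV × r / (1 − (1 + r)^(−n))
Monthly rate r = 0.079/12 ≈ 0.00658333, n = 84 months
Denominator: 1 − (1 + 0.079/12)^(−84) = 0.423735
PMT = $48,000.00 × (0.079/12) / 0.423735
PMT = $745.75 per month

PMT = PV × r / (1-(1+r)^(-n)) = $745.75/month


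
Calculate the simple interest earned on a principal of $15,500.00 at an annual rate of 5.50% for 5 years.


Simple interest formula: I = P × r × t
I = $15,500.00 × 0.055 × 5
I = $4,262.50

I = P × r × t = $4,262.50


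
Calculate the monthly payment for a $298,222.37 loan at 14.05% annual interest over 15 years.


Loan payment formula: PMT = PV × r / (1 − (1 + r)^(−n))
Monthly rate r = 0.1405/12 ≈ 0.01170833, n = 180 months
Denominator: 1 − (1 + 0.1405/12)^(−180) = 0.8769615
PMT = $298,222.37 × (0.1405/12) / 0.8769615
PMT = $3,981.57 per month

PMT = PV × r / (1-(1+r)^(-n)) = $3,981.57/month


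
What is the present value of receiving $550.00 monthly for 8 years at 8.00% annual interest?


Present value of an ordinary annuity: PV = PMT × (1 − (1 + r)^(−n)) / r
Monthly rate r = 0.08/12 ≈ 0.00666667, n = 96
PV = $550.00 × (1 − (1 + 0.08/12)^(−96)) / (0.08/12)
PV = $550.00 × 70.737970
PV = $38,905.88

PV = PMT × (1-(1+r)^(-n))/r = $38,905.88


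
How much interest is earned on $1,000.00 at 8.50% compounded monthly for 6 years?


Compound interest earned = final amount − principal.
A = P(1 + r/n)^(nt) = $1,000.00 × (1 + 0.085/12)^(12 × 6) = $1,662.30
Interest = A − P = $1,662.30 − $1,000.00 = $662.30

Interest = A - P = $662.30


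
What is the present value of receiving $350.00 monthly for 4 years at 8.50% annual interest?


Present value of an ordinary annuity: PV = PMT × (1 − (1 + r)^(−n)) / r
Monthly rate r = 0.085/12 ≈ 0.00708333, n = 48
PV = $350.00 × (1 − (1 + 0.085/12)^(−48)) / (0.085/12)
PV = $350.00 × 40.570744
PV = $14,199.76

PV = PMT × (1-(1+r)^(-n))/r = $14,199.76


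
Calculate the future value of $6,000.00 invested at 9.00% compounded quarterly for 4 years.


Compound interest formula: A = P(1 + r/n)^(nt)
A = $6,000.00 × (1 + 0.09/4)^(4 × 4)
Growth factor: (1 + 0.09/4)^16 = 1.427621
A = $6,000.00 × 1.427621
A = $8,565.73

A = P(1 + r/n)^(nt) = $8,565.73


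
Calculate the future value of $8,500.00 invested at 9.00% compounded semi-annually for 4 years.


Compound interest formula: A = P(1 + r/n)^(nt)
A = $8,500.00 × (1 + 0.09/2)^(2 × 4)
Growth factor: (1 + 0.09/2)^8 = 1.422101
A = $8,500.00 × 1.422101
A = $12,087.86

A = P(1 + r/n)^(nt) = $12,087.86


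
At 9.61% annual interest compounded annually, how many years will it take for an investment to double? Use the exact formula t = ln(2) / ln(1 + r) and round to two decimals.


Doubling condition: (1 + r)^t = 2
Take ln of both sides: t × ln(1 + r) = ln(2)
t = ln(2) / ln(1 + r)
t = 0.693147 / 0.091758
t = 7.55

t = ln(2) / ln(1 + r) = 7.55 years


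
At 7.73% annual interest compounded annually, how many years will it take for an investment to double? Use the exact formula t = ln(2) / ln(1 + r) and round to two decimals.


Doubling condition: (1 + r)^t = 2
Take ln of both sides: t × ln(1 + r) = ln(2)
t = ln(2) / ln(1 + r)
t = 0.693147 / 0.074458
t = 9.31

t = ln(2) / ln(1 + r) = 9.31 years


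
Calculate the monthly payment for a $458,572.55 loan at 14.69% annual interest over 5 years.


Loan payment formula: PMT = PV × r / (1 − (1 + r)^(−n))
Monthly rate r = 0.1469/12 ≈ 0.01224167, n = 60 months
Denominator: 1 − (1 + 0.1469/12)^(−60) = 0.5181106
PMT = $458,572.55 × (0.1469/12) / 0.5181106
PMT = $10,834.93 per month

PMT = PV × r / (1-(1+r)^(-n)) = $10,834.93/month


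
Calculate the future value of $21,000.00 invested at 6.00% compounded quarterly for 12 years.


Compound interest formula: A = P(1 + r/n)^(nt)
A = $21,000.00 × (1 + 0.06/4)^(4 × 12)
Growth factor: (1 + 0.06/4)^48 = 2.043478
A = $21,000.00 × 2.043478
A = $42,913.04

A = P(1 + r/n)^(nt) = $42,913.04


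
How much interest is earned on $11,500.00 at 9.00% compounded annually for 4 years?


Compound interest earned = final amount − principal.
A = P(1 + r/n)^(nt) = $11,500.00 × (1 + 0.09/1)^(1 × 4) = $16,233.19
Interest = A − P = $16,233.19 − $11,500.00 = $4,733.19

Interest = A - P = $4,733.19


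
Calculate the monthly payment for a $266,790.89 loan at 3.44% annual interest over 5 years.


Loan payment formula: PMT = PV × r / (1 − (1 + r)^(−n))
Monthly rate r = 0.0344/12 ≈ 0.00286667, n = 60 months
Denominator: 1 − (1 + 0.0344/12)^(−60) = 0.1578136
PMT = $266,790.89 × (0.0344/12) / 0.1578136
PMT = $4,846.23 per month

PMT = PV × r / (1-(1+r)^(-n)) = $4,846.23/month


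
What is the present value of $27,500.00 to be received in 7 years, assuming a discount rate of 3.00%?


Present value formula: PV = FV / (1 + r)^t
PV = $27,500.00 / (1 + 0.03)^7
PV = $27,500.00 / 1.2298739
PV = $22,360.02

PV = FV / (1 + r)^t = $22,360.02


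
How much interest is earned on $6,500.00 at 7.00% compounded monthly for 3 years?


Compound interest earned = final amount − principal.
A = P(1 + r/n)^(nt) = $6,500.00 × (1 + 0.07/12)^(12 × 3) = $8,014.02
Interest = A − P = $8,014.02 − $6,500.00 = $1,514.02

Interest = A - P = $1,514.02


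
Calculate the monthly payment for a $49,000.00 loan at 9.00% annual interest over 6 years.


Loan payment formula: PMT = PV × r / (1 − (1 + r)^(−n))
Monthly rate r = 0.09/12 = 0.0075, n = 72 months
Denominator: 1 − (1 + 0.09/12)^(−72) = 0.416076
PMT = $49,000.00 × (0.09/12) / 0.416076
PMT = $883.25 per month

PMT = PV × r / (1-(1+r)^(-n)) = $883.25/month


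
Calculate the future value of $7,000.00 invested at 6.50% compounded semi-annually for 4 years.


Compound interest formula: A = P(1 + r/n)^(nt)
A = $7,000.00 × (1 + 0.065/2)^(2 × 4)
Growth factor: (1 + 0.065/2)^8 = 1.2915775
A = $7,000.00 × 1.2915775
A = $9,041.04

A = P(1 + r/n)^(nt) = $9,041.04


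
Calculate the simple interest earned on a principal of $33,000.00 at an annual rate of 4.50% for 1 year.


Simple interest formula: I = P × r × t
I = $33,000.00 × 0.045 × 1
I = $1,485.00

I = P × r × t = $1,485.00


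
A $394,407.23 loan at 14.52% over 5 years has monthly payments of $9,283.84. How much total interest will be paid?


Total paid over the life of the loan = PMT × n.
Total paid = $9,283.84 × 60 = $557,030.40
Total interest = total paid − principal = $557,030.40 − $394,407.23 = $162,623.17

Total interest = (PMT × n) - PV = $162,623.17


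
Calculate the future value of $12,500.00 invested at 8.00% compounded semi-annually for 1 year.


Compound interest formula: A = P(1 + r/n)^(nt)
A = $12,500.00 × (1 + 0.08/2)^(2 × 1)
Growth factor: (1 + 0.08/2)^2 = 1.081600
A = $12,500.00 × 1.081600
A = $13,520.00

A = P(1 + r/n)^(nt) = $13,520.00


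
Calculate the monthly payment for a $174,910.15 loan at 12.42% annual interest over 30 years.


Loan payment formula: PMT = PV × r / (1 − (1 + r)^(−n))
Monthly rate r = 0.1242/12 = 0.01035, n = 360 months
Denominator: 1 − (1 + 0.1242/12)^(−360) = 0.975445
PMT = $174,910.15 × (0.1242/12) / 0.975445
PMT = $1,855.89 per month

PMT = PV × r / (1-(1+r)^(-n)) = $1,855.89/month


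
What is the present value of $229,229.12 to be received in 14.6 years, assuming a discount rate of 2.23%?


Present value formula: PV = FV / (1 + r)^t
PV = $229,229.12 / (1 + 0.0223)^14.6
PV = $229,229.12 / 1.37988873
PV = $166,121.45

PV = FV / (1 + r)^t = $166,121.45


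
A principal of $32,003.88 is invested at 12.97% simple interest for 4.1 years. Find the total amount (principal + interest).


Total amount formula: A = P(1 + rt) = P + P·r·t
Interest: I = P × r × t = $32,003.88 × 0.1297 × 4.1 = $17,018.70
A = P + I = $32,003.88 + $17,018.70 = $49,022.58

A = P + I = P(1 + rt) = $49,022.58
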